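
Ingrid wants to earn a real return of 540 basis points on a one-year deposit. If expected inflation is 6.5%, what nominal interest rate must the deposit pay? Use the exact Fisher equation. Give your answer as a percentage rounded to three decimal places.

12.251%

(1 + i) = (1 + r)(1 + π) = 1.05400 × 1.06500 = 1.12251
i = 1.12251 − 1, so the required nominal rate is 12.251%.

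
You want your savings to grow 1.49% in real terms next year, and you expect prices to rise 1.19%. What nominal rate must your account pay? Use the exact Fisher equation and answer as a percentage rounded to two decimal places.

(1 + i) = (1 + r)(1 + π) = 1.01490 × 1.01190 = 1.02697731
i = 1.02697731 − 1, so the required nominal rate is 2.70%.

2.70%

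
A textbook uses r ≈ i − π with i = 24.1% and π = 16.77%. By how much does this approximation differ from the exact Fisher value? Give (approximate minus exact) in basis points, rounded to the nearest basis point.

Approximate: r ≈ 24.100% − 16.770% = 7.3300%
Exact: (1 + 0.2410)/(1 + 0.1677) − 1 = 6.2773%
Error = 7.3300% − 6.2773% = 1.0527% → 105 basis points.

105 basis points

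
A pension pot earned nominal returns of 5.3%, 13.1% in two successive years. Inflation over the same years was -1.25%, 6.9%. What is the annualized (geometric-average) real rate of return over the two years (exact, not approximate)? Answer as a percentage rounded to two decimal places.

Compound the nominal returns: 1.0530 × 1.1310 = 1.19094300.
Compound inflation: 0.9875 × 1.0690 = 1.05563750.
Deflate: 1.19094300 / 1.05563750 = 1.12817421.
Annualized real rate = 1.12817421^(1/2) − 1 = 6.2155% → 6.22%.

6.22%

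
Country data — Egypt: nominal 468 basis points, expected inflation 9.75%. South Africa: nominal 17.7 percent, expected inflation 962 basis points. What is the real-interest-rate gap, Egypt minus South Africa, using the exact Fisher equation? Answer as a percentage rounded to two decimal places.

-11.99%

Egypt: (1 + 0.0468)/(1 + 0.0975) − 1 = -4.6196%
South Africa: (1 + 0.1770)/(1 + 0.0962) − 1 = 7.3709%
Differential = -4.6196% − 7.3709% = -11.9905% → -11.99%.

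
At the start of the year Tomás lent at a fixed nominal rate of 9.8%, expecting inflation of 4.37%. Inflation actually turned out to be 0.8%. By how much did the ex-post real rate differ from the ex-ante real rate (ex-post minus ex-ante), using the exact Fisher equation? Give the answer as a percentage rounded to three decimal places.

Ex-ante: (1 + 0.0980)/(1 + 0.0437) − 1 = 5.2026%
Ex-post: (1 + 0.0980)/(1 + 0.0080) − 1 = 8.9286%
Difference (ex-post − ex-ante) = 3.7259% → 3.726%.

3.726%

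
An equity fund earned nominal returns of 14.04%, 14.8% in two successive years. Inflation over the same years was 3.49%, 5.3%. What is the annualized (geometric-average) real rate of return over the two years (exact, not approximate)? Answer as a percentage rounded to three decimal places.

Compound the nominal returns: 1.1404 × 1.1480 = 1.309179200.
Compound inflation: 1.0349 × 1.0530 = 1.089749700.
Deflate: 1.309179200 / 1.089749700 = 1.201357706.
Annualized real rate = 1.201357706^(1/2) − 1 = 9.60646% → 9.606%.

9.606%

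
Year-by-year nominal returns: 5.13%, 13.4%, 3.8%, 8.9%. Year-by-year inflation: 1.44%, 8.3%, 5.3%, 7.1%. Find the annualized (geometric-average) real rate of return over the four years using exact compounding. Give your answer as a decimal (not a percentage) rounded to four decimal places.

0.0212

Nominal growth factor = 1.0513 × 1.1340 × 1.0380 × 1.0890 = 1.34761226
Price-level growth factor = 1.0144 × 1.0830 × 1.0530 × 1.0710 = 1.23895502
Real growth factor = 1.34761226 / 1.23895502 = 1.08770071
Annualized real rate = 1.08770071^(1/4) − 1 = 2.1239% → 0.0212.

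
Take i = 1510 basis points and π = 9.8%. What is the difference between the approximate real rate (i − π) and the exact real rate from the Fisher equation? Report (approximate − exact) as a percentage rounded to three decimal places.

0.473%

Approximate: r ≈ 15.100% − 9.800% = 5.3000%
Exact: (1 + 0.1510)/(1 + 0.0980) − 1 = 4.8270%
Error = 5.3000% − 4.8270% = 0.4730% → 0.473%.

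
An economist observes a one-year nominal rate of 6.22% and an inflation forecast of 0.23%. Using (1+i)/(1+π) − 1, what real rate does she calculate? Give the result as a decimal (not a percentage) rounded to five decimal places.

By the Fisher relation, 1 + r = (1 + i)/(1 + π).
1 + r = 1.06220 / 1.00230 = 1.059763
r = 1.059763 − 1 = 5.9763%, i.e. 0.05976.

0.05976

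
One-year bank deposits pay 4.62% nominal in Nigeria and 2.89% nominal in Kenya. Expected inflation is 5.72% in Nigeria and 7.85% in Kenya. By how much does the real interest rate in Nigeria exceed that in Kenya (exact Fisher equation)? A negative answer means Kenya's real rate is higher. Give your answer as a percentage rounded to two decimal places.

3.56%

Nigeria: (1 + 0.0462)/(1 + 0.0572) − 1 = -1.0405%
Kenya: (1 + 0.0289)/(1 + 0.0785) − 1 = -4.5990%
Differential = -1.0405% − (-4.5990%) = 3.5585% → 3.56%.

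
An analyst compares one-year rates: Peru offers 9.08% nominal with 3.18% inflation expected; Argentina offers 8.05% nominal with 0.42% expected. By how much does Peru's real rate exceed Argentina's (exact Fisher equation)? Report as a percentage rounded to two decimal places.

-1.88%

Peru: (1 + 0.0908)/(1 + 0.0318) − 1 = 5.7182%
Argentina: (1 + 0.0805)/(1 + 0.0042) − 1 = 7.5981%
Differential = 5.7182% − 7.5981% = -1.8799% → -1.88%.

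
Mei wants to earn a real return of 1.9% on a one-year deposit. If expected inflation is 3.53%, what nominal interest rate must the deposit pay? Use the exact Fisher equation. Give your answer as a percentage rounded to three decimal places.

(1 + i) = (1 + r)(1 + π) = 1.01900 × 1.03530 = 1.0549707
i = 1.0549707 − 1, so the required nominal rate is 5.497%.

5.497%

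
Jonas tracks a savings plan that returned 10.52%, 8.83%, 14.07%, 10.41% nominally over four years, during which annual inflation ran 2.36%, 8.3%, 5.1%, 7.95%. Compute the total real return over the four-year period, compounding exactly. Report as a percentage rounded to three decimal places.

Compound the nominal returns: 1.1052 × 1.0883 × 1.1407 × 1.1041 = 1.514849.
Compound inflation: 1.0236 × 1.0830 × 1.0510 × 1.0795 = 1.257720.
Deflate: 1.514849 / 1.257720 = 1.204440.
Total real return = 1.204440 − 1 → 20.444%.

20.444%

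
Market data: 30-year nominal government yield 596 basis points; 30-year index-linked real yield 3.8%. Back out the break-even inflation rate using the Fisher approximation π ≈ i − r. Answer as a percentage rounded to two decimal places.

π ≈ i − r = 5.96% − 3.8% → 2.16%.

2.16%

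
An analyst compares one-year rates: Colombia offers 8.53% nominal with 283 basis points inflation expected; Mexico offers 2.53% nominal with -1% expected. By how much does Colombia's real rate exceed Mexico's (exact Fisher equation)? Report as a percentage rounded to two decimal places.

Colombia: (1 + 0.0853)/(1 + 0.0283) − 1 = 5.5431%
Mexico: (1 + 0.0253)/(1 − 0.0100) − 1 = 3.5657%
Differential = 5.5431% − 3.5657% = 1.9775% → 1.98%.

1.98%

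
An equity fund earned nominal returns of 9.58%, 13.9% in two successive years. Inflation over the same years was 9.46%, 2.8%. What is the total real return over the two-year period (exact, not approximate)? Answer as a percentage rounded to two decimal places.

Compound the nominal returns: 1.0958 × 1.1390 = 1.248116.
Compound inflation: 1.0946 × 1.0280 = 1.125249.
Deflate: 1.248116 / 1.125249 = 1.109191.
Total real return = 1.109191 − 1 → 10.92%.

10.92%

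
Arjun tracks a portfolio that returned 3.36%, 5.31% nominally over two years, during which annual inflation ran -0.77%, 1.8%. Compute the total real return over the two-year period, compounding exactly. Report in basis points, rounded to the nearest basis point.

Nominal growth factor = 1.0336 × 1.0531 = 1.088484
Price-level growth factor = 0.9923 × 1.0180 = 1.010161
Real growth factor = 1.088484 / 1.010161 = 1.077535
Total real return = 1.077535 − 1 → 775 basis points.

775 basis points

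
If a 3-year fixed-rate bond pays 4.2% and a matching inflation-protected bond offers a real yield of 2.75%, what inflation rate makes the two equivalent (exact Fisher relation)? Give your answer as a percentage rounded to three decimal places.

1.411%

(1 + π) = (1 + i)/(1 + r) = 1.04200 / 1.02750 = 1.014112
Break-even inflation = 1.014112 − 1 → 1.411%.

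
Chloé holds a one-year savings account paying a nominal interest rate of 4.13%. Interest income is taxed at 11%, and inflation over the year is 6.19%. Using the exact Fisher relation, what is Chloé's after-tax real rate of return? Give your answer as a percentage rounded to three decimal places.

-2.368%

After-tax nominal return = 4.13% × (1 − 0.11) = 3.6757%.
1 + r = 1.036757 / 1.06190 = 0.976323
After-tax real rate = 0.976323 − 1 → -2.368%.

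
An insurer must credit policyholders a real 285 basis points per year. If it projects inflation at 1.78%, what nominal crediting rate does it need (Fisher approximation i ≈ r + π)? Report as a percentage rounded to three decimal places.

4.630%

i ≈ r + π = 2.85% + 1.78% = 4.630%.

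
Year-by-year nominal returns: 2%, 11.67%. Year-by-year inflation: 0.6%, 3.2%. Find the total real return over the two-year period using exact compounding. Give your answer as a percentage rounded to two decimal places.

9.71%

Compound the nominal returns: 1.0200 × 1.1167 = 1.139034.
Compound inflation: 1.0060 × 1.0320 = 1.038192.
Deflate: 1.139034 / 1.038192 = 1.097132.
Total real return = 1.097132 − 1 → 9.71%.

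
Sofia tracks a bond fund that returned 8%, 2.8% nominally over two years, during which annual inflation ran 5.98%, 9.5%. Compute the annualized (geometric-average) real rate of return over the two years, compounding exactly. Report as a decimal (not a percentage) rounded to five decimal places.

Nominal growth factor = 1.0800 × 1.0280 = 1.11024000
Price-level growth factor = 1.0598 × 1.0950 = 1.16048100
Real growth factor = 1.11024000 / 1.16048100 = 0.95670674
Annualized real rate = 0.95670674^(1/2) − 1 = -2.1886% → -0.02189.

-0.02189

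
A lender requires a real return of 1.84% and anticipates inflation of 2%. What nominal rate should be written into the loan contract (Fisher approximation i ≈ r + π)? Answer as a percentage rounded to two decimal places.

3.84%

i ≈ r + π = 1.84% + 2% = 3.84%.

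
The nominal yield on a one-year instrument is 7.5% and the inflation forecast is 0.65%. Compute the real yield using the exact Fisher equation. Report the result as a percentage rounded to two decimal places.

1 + r = 1.07500 / 1.00650 = 1.068058
r = 1.068058 − 1 = 6.8058%, i.e. 6.81%.

6.81%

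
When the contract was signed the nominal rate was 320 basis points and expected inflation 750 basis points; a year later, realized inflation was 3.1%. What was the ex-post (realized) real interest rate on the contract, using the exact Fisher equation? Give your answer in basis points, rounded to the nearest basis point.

10 basis points

Ex-post: (1 + 0.0320)/(1 + 0.0310) − 1 = 0.0970%
So the realized real rate is 10 basis points.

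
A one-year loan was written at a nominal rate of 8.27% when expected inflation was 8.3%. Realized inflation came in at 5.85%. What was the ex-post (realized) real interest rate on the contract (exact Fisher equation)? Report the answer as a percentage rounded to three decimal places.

Ex-post: (1 + 0.0827)/(1 + 0.0585) − 1 = 2.2863%
So the realized real rate is 2.286%.

2.286%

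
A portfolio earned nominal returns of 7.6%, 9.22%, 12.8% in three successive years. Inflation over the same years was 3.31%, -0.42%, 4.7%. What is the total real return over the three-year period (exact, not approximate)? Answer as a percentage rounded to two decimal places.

Compound the nominal returns: 1.0760 × 1.0922 × 1.1280 = 1.325634.
Compound inflation: 1.0331 × 0.9958 × 1.0470 = 1.077113.
Deflate: 1.325634 / 1.077113 = 1.230729.
Total real return = 1.230729 − 1 → 23.07%.

23.07%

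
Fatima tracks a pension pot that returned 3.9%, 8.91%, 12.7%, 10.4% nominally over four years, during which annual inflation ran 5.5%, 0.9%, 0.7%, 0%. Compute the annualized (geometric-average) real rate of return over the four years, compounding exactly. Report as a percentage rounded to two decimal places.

7.05%

Nominal growth factor = 1.0390 × 1.0891 × 1.1270 × 1.1040 = 1.40791454
Price-level growth factor = 1.0550 × 1.0090 × 1.0070 × 1.0000 = 1.07194647
Real growth factor = 1.40791454 / 1.07194647 = 1.31341871
Annualized real rate = 1.31341871^(1/4) − 1 = 7.0535% → 7.05%.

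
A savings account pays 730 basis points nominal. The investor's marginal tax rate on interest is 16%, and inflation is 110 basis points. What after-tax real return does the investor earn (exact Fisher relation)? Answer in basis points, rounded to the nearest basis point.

After-tax nominal return = 7.3% × (1 − 0.16) = 6.1320%.
1 + r = 1.06132 / 1.01100 = 1.049773
After-tax real rate = 1.049773 − 1 → 498 basis points.

498 basis points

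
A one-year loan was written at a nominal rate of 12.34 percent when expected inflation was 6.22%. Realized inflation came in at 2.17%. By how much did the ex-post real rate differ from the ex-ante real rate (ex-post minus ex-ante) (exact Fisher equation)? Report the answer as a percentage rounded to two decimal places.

Ex-ante: (1 + 0.1234)/(1 + 0.0622) − 1 = 5.7616%
Ex-post: (1 + 0.1234)/(1 + 0.0217) − 1 = 9.9540%
Difference (ex-post − ex-ante) = 4.1924% → 4.19%.

4.19%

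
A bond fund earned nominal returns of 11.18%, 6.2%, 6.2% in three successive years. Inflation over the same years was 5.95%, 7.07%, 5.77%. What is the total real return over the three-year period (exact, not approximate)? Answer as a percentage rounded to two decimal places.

4.51%

Nominal growth factor = 1.1118 × 1.0620 × 1.0620 = 1.253937
Price-level growth factor = 1.0595 × 1.0707 × 1.0577 = 1.199862
Real growth factor = 1.253937 / 1.199862 = 1.045068
Total real return = 1.045068 − 1 → 4.51%.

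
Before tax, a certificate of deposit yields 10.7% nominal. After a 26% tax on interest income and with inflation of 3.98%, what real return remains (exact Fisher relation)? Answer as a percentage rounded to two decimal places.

3.79%

After-tax nominal return = 10.7% × (1 − 0.26) = 7.9180%.
1 + r = 1.07918 / 1.03980 = 1.037873
After-tax real rate = 1.037873 − 1 → 3.79%.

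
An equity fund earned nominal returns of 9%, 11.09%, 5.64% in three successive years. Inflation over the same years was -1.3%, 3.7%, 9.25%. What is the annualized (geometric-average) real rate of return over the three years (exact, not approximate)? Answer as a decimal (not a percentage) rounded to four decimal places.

Nominal growth factor = 1.0900 × 1.1109 × 1.0564 = 1.27917469
Price-level growth factor = 0.9870 × 1.0370 × 1.0925 = 1.11819451
Real growth factor = 1.27917469 / 1.11819451 = 1.14396438
Annualized real rate = 1.14396438^(1/3) − 1 = 4.5853% → 0.0459.

0.0459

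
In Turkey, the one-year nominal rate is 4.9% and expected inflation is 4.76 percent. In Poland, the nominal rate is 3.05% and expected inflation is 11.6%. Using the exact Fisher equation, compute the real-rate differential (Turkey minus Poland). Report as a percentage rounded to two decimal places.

7.79%

Turkey: (1 + 0.0490)/(1 + 0.0476) − 1 = 0.1336%
Poland: (1 + 0.0305)/(1 + 0.1160) − 1 = -7.6613%
Differential = 0.1336% − (-7.6613%) = 7.7949% → 7.79%.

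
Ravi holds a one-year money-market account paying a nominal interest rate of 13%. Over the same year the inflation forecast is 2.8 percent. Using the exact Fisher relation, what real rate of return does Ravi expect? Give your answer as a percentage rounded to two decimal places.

By the Fisher relation, 1 + r = (1 + i)/(1 + π).
1 + r = 1.13000 / 1.02800 = 1.099222
r = 1.099222 − 1 = 9.9222%, i.e. 9.92%.

9.92%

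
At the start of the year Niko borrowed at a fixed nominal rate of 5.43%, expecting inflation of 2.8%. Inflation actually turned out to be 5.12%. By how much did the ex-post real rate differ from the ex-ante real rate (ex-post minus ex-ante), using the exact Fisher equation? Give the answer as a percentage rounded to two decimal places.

-2.26%

Ex-ante: (1 + 0.0543)/(1 + 0.0280) − 1 = 2.5584%
Ex-post: (1 + 0.0543)/(1 + 0.0512) − 1 = 0.2949%
Difference (ex-post − ex-ante) = -2.2635% → -2.26%.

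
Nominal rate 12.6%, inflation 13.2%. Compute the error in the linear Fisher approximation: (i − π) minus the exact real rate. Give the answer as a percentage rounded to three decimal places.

Approximate: r ≈ 12.600% − 13.200% = -0.6000%
Exact: (1 + 0.1260)/(1 + 0.1320) − 1 = -0.5300%
Error = -0.6000% − (-0.5300%) = -0.0700% → -0.070%.

-0.070%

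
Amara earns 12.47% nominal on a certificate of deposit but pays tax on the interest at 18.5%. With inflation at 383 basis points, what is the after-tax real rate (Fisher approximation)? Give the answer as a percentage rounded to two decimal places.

6.33%

After-tax nominal return = 12.47% × (1 − 0.185) = 10.16305%.
r ≈ 10.16305% − 3.83% → 6.33%.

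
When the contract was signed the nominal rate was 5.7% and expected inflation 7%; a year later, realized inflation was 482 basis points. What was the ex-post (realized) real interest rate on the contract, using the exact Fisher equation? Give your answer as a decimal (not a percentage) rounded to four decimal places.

0.0084

Ex-post: (1 + 0.0570)/(1 + 0.0482) − 1 = 0.8395%
So the realized real rate is 0.0084.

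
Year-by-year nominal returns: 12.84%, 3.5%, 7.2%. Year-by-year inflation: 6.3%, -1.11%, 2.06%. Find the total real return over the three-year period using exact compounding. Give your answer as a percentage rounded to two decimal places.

16.70%

Compound the nominal returns: 1.1284 × 1.0350 × 1.0720 = 1.251982.
Compound inflation: 1.0630 × 0.9889 × 1.0206 = 1.072855.
Deflate: 1.251982 / 1.072855 = 1.166963.
Total real return = 1.166963 − 1 → 16.70%.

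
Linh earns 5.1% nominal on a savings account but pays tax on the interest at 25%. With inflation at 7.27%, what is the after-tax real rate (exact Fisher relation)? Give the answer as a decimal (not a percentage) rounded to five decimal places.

-0.03212

After-tax nominal return = 5.1% × (1 − 0.25) = 3.8250%.
1 + r = 1.03825 / 1.07270 = 0.9678848
After-tax real rate = 0.9678848 − 1 → -0.03212.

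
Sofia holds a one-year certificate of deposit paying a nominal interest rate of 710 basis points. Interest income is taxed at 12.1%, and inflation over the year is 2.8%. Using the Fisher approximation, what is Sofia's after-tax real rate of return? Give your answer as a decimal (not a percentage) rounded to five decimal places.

0.03441

After-tax nominal return = 7.1% × (1 − 0.121) = 6.2409%.
r ≈ 6.2409% − 2.8% → 0.03441.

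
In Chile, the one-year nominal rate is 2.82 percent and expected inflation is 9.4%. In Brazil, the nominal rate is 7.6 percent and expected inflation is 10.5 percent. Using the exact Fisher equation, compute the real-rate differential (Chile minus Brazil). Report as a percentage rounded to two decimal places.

-3.39%

Chile: (1 + 0.0282)/(1 + 0.0940) − 1 = -6.0146%
Brazil: (1 + 0.0760)/(1 + 0.1050) − 1 = -2.6244%
Differential = -6.0146% − (-2.6244%) = -3.3902% → -3.39%.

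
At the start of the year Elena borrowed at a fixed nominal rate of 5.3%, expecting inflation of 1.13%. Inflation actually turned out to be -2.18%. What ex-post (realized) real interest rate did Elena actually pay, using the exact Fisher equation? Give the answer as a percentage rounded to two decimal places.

7.65%

Ex-post: (1 + 0.0530)/(1 − 0.0218) − 1 = 7.6467%
So the realized real rate is 7.65%.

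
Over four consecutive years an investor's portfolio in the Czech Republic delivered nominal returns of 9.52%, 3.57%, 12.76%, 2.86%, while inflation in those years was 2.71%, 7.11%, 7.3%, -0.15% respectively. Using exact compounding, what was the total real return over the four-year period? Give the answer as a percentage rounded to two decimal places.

Nominal growth factor = 1.0952 × 1.0357 × 1.1276 × 1.0286 = 1.315616
Price-level growth factor = 1.0271 × 1.0711 × 1.0730 × 0.9985 = 1.178665
Real growth factor = 1.315616 / 1.178665 = 1.116191
Total real return = 1.116191 − 1 → 11.62%.

11.62%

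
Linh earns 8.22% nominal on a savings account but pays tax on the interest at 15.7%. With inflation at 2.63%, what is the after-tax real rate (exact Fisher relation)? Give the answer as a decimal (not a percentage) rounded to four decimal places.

0.0419

After-tax nominal return = 8.22% × (1 − 0.157) = 6.92946%.
1 + r = 1.0692946 / 1.02630 = 1.041893
After-tax real rate = 1.041893 − 1 → 0.0419.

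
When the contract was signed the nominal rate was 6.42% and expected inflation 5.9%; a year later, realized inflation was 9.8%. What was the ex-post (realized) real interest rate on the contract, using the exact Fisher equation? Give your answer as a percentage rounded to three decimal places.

-3.078%

Ex-post: (1 + 0.0642)/(1 + 0.0980) − 1 = -3.0783%
So the realized real rate is -3.078%.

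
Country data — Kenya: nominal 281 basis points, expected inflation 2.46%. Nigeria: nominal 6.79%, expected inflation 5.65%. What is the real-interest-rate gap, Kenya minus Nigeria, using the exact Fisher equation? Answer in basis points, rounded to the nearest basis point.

Kenya: (1 + 0.0281)/(1 + 0.0246) − 1 = 0.3416%
Nigeria: (1 + 0.0679)/(1 + 0.0565) − 1 = 1.0790%
Differential = 0.3416% − 1.0790% = -0.7374% → -74 basis points.

-74 basis points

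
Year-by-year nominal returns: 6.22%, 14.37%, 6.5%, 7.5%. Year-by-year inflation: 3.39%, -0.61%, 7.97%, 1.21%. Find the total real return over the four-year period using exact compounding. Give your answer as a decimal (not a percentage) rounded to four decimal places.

0.2386

Compound the nominal returns: 1.0622 × 1.1437 × 1.0650 × 1.0750 = 1.390838.
Compound inflation: 1.0339 × 0.9939 × 1.0797 × 1.0121 = 1.122917.
Deflate: 1.390838 / 1.122917 = 1.238593.
Total real return = 1.238593 − 1 → 0.2386.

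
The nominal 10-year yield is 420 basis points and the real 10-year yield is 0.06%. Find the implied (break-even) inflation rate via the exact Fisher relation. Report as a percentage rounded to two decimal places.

(1 + π) = (1 + i)/(1 + r) = 1.04200 / 1.00060 = 1.041375
Break-even inflation = 1.041375 − 1 → 4.14%.

4.14%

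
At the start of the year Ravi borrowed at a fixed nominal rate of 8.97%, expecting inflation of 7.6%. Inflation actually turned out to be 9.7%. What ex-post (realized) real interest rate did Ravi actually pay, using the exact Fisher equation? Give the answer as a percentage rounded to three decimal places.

-0.665%

Ex-post: (1 + 0.0897)/(1 + 0.0970) − 1 = -0.66545%
So the realized real rate is -0.665%.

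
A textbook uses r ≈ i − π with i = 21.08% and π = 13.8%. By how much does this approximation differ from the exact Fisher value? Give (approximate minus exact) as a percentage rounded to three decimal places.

0.883%

Approximate: r ≈ 21.080% − 13.800% = 7.2800%
Exact: (1 + 0.2108)/(1 + 0.1380) − 1 = 6.3972%
Error = 7.2800% − 6.3972% = 0.8828% → 0.883%.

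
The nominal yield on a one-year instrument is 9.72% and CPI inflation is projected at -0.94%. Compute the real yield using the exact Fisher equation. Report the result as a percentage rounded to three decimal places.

10.761%

By the Fisher identity, 1 + r = (1 + i)/(1 + π).
1 + r = 1.09720 / 0.99060 = 1.107612
r = 1.107612 − 1 = 10.7612%, i.e. 10.761%.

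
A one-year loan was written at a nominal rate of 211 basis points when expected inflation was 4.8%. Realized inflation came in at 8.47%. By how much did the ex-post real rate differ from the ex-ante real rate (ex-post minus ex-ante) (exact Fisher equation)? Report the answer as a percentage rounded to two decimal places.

Ex-ante: (1 + 0.0211)/(1 + 0.0480) − 1 = -2.5668%
Ex-post: (1 + 0.0211)/(1 + 0.0847) − 1 = -5.8634%
Difference (ex-post − ex-ante) = -3.2966% → -3.30%.

-3.30%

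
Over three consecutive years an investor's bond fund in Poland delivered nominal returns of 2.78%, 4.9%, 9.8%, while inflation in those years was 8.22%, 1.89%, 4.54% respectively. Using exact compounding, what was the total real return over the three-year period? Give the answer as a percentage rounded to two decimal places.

2.70%

Nominal growth factor = 1.0278 × 1.0490 × 1.0980 = 1.183822
Price-level growth factor = 1.0822 × 1.0189 × 1.0454 = 1.152714
Real growth factor = 1.183822 / 1.152714 = 1.026987
Total real return = 1.026987 − 1 → 2.70%.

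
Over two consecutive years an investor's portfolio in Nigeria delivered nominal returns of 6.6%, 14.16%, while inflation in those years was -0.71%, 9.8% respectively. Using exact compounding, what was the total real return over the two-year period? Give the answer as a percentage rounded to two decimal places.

Compound the nominal returns: 1.0660 × 1.1416 = 1.216946.
Compound inflation: 0.9929 × 1.0980 = 1.090204.
Deflate: 1.216946 / 1.090204 = 1.116255.
Total real return = 1.116255 − 1 → 11.63%.

11.63%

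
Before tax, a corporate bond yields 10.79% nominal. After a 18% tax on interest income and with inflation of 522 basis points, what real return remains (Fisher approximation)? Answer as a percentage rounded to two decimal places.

After-tax nominal return = 10.79% × (1 − 0.18) = 8.8478%.
r ≈ 8.8478% − 5.22% → 3.63%.

3.63%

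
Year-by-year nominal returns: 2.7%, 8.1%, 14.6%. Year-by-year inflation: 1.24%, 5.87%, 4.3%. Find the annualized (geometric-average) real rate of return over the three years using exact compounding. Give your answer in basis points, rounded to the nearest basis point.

441 basis points

Compound the nominal returns: 1.0270 × 1.0810 × 1.1460 = 1.27227430.
Compound inflation: 1.0124 × 1.0587 × 1.0430 = 1.11791648.
Deflate: 1.27227430 / 1.11791648 = 1.13807635.
Annualized real rate = 1.13807635^(1/3) − 1 = 4.4056% → 441 basis points.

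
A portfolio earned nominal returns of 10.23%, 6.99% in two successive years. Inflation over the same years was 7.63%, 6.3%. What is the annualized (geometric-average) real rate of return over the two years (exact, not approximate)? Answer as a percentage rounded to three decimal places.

1.529%

Compound the nominal returns: 1.1023 × 1.0699 = 1.17935077.
Compound inflation: 1.0763 × 1.0630 = 1.14410690.
Deflate: 1.17935077 / 1.14410690 = 1.03080470.
Annualized real rate = 1.03080470^(1/2) − 1 = 1.5286% → 1.529%.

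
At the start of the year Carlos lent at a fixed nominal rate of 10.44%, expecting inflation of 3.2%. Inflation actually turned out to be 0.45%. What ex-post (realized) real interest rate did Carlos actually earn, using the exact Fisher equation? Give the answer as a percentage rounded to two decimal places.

9.95%

Ex-post: (1 + 0.1044)/(1 + 0.0045) − 1 = 9.9452%
So the realized real rate is 9.95%.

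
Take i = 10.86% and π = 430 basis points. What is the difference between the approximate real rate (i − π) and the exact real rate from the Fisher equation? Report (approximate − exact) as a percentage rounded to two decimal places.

Approximate: r ≈ 10.860% − 4.300% = 6.5600%
Exact: (1 + 0.1086)/(1 + 0.0430) − 1 = 6.2895%
Error = 6.5600% − 6.2895% = 0.2705% → 0.27%.

0.27%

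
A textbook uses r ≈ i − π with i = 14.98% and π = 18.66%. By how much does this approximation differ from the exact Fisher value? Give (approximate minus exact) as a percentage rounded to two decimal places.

Approximate: r ≈ 14.980% − 18.660% = -3.6800%
Exact: (1 + 0.1498)/(1 + 0.1866) − 1 = -3.1013%
Error = -3.6800% − (-3.1013%) = -0.5787% → -0.58%.

-0.58%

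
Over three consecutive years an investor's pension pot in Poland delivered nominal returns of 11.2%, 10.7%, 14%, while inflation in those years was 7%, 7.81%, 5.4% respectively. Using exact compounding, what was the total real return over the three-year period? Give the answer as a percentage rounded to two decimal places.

Compound the nominal returns: 1.1120 × 1.1070 × 1.1400 = 1.403322.
Compound inflation: 1.0700 × 1.0781 × 1.0540 = 1.215860.
Deflate: 1.403322 / 1.215860 = 1.154181.
Total real return = 1.154181 − 1 → 15.42%.

15.42%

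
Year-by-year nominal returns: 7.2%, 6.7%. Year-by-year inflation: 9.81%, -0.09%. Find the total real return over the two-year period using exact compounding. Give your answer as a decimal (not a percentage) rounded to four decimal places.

Nominal growth factor = 1.0720 × 1.0670 = 1.143824
Price-level growth factor = 1.0981 × 0.9991 = 1.097112
Real growth factor = 1.143824 / 1.097112 = 1.042578
Total real return = 1.042578 − 1 → 0.0426.

0.0426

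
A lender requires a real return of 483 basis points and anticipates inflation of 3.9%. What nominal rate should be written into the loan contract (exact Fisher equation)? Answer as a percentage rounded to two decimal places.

(1 + i) = (1 + r)(1 + π) = 1.04830 × 1.03900 = 1.0891837
i = 1.0891837 − 1, so the required nominal rate is 8.92%.

8.92%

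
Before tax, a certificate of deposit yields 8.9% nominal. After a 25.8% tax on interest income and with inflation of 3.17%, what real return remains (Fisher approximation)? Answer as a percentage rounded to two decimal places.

After-tax nominal return = 8.9% × (1 − 0.258) = 6.6038%.
r ≈ 6.6038% − 3.17% → 3.43%.

3.43%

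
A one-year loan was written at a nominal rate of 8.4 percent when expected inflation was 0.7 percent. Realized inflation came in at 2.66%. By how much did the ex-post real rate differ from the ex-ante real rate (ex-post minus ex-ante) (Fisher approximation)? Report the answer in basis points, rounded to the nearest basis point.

Ex-ante: 8.4% − 0.7% = 7.700%
Ex-post: 8.4% − 2.66% = 5.740%
Difference (ex-post − ex-ante) = -1.9600% → -196 basis points.

-196 basis points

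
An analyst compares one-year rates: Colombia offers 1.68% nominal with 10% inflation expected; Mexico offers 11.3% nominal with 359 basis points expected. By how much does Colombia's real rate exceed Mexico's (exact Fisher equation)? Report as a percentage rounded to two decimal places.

-15.01%

Colombia: (1 + 0.0168)/(1 + 0.1000) − 1 = -7.5636%
Mexico: (1 + 0.1130)/(1 + 0.0359) − 1 = 7.4428%
Differential = -7.5636% − 7.4428% = -15.0064% → -15.01%.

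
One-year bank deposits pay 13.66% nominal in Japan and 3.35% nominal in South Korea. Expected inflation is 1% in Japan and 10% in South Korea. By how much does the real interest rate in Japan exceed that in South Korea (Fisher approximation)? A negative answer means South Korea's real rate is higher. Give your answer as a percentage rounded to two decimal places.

19.31%

Japan: 13.66% − 1% = 12.660%
South Korea: 3.35% − 10% = -6.650%
Differential = 19.310% → 19.31%.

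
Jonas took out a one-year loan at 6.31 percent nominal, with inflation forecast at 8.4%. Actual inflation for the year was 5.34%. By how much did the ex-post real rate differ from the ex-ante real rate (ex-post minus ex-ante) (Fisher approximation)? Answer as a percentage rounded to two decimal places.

Ex-ante: 6.31% − 8.4% = -2.090%
Ex-post: 6.31% − 5.34% = 0.970%
Difference (ex-post − ex-ante) = 3.0600% → 3.06%.

3.06%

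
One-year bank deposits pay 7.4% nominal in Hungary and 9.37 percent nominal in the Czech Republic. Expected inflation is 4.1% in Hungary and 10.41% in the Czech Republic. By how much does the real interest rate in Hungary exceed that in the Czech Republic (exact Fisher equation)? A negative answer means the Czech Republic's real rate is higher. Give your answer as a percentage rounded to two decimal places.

4.11%

Hungary: (1 + 0.0740)/(1 + 0.0410) − 1 = 3.1700%
The Czech Republic: (1 + 0.0937)/(1 + 0.1041) − 1 = -0.9419%
Differential = 3.1700% − (-0.9419%) = 4.1120% → 4.11%.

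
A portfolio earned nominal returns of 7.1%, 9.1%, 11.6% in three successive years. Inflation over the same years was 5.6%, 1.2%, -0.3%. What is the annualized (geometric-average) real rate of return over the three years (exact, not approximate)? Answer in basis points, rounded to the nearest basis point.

697 basis points

Compound the nominal returns: 1.0710 × 1.0910 × 1.1160 = 1.30400248.
Compound inflation: 1.0560 × 1.0120 × 0.9970 = 1.06546598.
Deflate: 1.30400248 / 1.06546598 = 1.22387997.
Annualized real rate = 1.22387997^(1/3) − 1 = 6.9661% → 697 basis points.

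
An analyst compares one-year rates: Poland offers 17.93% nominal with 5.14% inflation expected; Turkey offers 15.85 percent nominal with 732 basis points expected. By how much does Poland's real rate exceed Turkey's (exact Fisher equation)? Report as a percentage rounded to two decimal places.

4.22%

Poland: (1 + 0.1793)/(1 + 0.0514) − 1 = 12.1647%
Turkey: (1 + 0.1585)/(1 + 0.0732) − 1 = 7.9482%
Differential = 12.1647% − 7.9482% = 4.2165% → 4.22%.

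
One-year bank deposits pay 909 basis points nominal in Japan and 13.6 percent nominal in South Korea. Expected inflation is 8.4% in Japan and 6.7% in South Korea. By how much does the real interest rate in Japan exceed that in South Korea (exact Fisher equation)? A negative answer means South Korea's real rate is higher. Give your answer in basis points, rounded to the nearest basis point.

Japan: (1 + 0.0909)/(1 + 0.0840) − 1 = 0.6365%
South Korea: (1 + 0.1360)/(1 + 0.0670) − 1 = 6.4667%
Differential = 0.6365% − 6.4667% = -5.8302% → -583 basis points.

-583 basis points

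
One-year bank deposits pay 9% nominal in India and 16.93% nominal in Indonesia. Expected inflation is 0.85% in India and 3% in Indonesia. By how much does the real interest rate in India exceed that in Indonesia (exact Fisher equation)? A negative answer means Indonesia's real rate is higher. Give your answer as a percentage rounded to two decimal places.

India: (1 + 0.0900)/(1 + 0.0085) − 1 = 8.0813%
Indonesia: (1 + 0.1693)/(1 + 0.0300) − 1 = 13.5243%
Differential = 8.0813% − 13.5243% = -5.4430% → -5.44%.

-5.44%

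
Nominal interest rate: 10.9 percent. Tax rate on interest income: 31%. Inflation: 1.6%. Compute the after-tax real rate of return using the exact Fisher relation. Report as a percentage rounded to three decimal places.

After-tax nominal return = 10.9% × (1 − 0.31) = 7.5210%.
1 + r = 1.07521 / 1.01600 = 1.058278
After-tax real rate = 1.058278 − 1 → 5.828%.

5.828%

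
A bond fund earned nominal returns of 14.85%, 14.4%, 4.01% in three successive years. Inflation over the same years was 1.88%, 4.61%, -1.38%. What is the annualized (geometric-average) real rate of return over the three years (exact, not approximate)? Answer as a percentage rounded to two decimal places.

9.14%

Nominal growth factor = 1.1485 × 1.1440 × 1.0401 = 1.36657075
Price-level growth factor = 1.0188 × 1.0461 × 0.9862 = 1.05105910
Real growth factor = 1.36657075 / 1.05105910 = 1.30018450
Annualized real rate = 1.30018450^(1/3) − 1 = 9.1445% → 9.14%.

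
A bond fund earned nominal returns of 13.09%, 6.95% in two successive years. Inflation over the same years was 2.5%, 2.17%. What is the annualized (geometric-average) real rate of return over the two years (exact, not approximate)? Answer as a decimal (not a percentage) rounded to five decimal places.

0.07468

Nominal growth factor = 1.1309 × 1.0695 = 1.20949755
Price-level growth factor = 1.0250 × 1.0217 = 1.04724250
Real growth factor = 1.20949755 / 1.04724250 = 1.15493551
Annualized real rate = 1.15493551^(1/2) − 1 = 7.4679% → 0.07468.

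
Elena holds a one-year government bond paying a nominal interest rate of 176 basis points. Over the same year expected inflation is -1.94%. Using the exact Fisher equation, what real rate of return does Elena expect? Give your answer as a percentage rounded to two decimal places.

3.77%

1 + r = 1.01760 / 0.98060 = 1.037732
r = 1.037732 − 1 = 3.7732%, i.e. 3.77%.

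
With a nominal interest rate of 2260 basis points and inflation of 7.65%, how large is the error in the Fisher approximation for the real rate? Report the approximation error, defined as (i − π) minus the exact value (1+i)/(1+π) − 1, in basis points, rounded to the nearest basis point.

106 basis points

Approximate: r ≈ 22.600% − 7.650% = 14.9500%
Exact: (1 + 0.2260)/(1 + 0.0765) − 1 = 13.8876%
Error = 14.9500% − 13.8876% = 1.0624% → 106 basis points.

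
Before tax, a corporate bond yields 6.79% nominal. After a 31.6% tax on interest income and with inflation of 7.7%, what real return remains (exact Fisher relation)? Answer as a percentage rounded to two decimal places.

After-tax nominal return = 6.79% × (1 − 0.316) = 4.64436%.
1 + r = 1.0464436 / 1.07700 = 0.971628
After-tax real rate = 0.971628 − 1 → -2.84%.

-2.84%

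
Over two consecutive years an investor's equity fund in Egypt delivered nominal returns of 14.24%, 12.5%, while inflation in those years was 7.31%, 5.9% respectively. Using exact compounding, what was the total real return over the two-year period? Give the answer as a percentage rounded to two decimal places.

13.09%

Nominal growth factor = 1.1424 × 1.1250 = 1.285200
Price-level growth factor = 1.0731 × 1.0590 = 1.136413
Real growth factor = 1.285200 / 1.136413 = 1.130927
Total real return = 1.130927 − 1 → 13.09%.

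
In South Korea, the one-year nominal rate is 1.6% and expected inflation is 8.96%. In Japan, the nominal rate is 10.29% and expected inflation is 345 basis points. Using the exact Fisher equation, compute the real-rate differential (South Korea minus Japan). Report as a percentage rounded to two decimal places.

-13.37%

South Korea: (1 + 0.0160)/(1 + 0.0896) − 1 = -6.7548%
Japan: (1 + 0.1029)/(1 + 0.0345) − 1 = 6.6119%
Differential = -6.7548% − 6.6119% = -13.3667% → -13.37%.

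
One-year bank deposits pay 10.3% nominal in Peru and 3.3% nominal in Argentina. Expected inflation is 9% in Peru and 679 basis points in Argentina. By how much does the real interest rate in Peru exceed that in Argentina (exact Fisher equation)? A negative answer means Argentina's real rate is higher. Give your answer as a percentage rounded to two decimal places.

Peru: (1 + 0.1030)/(1 + 0.0900) − 1 = 1.1927%
Argentina: (1 + 0.0330)/(1 + 0.0679) − 1 = -3.2681%
Differential = 1.1927% − (-3.2681%) = 4.4608% → 4.46%.

4.46%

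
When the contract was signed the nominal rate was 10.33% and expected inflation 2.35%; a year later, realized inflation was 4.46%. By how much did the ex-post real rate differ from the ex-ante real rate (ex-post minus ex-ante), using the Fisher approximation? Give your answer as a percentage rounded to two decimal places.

-2.11%

Ex-ante: 10.33% − 2.35% = 7.980%
Ex-post: 10.33% − 4.46% = 5.870%
Difference (ex-post − ex-ante) = -2.1100% → -2.11%.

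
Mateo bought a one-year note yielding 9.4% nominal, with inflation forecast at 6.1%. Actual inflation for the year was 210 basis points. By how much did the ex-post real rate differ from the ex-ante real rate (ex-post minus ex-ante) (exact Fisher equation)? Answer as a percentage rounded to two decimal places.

Ex-ante: (1 + 0.0940)/(1 + 0.0610) − 1 = 3.1103%
Ex-post: (1 + 0.0940)/(1 + 0.0210) − 1 = 7.1499%
Difference (ex-post − ex-ante) = 4.0396% → 4.04%.

4.04%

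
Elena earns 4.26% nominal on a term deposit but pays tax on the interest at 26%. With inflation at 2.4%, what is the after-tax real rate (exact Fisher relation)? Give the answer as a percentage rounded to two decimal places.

0.73%

After-tax nominal return = 4.26% × (1 − 0.26) = 3.1524%.
1 + r = 1.031524 / 1.02400 = 1.007348
After-tax real rate = 1.007348 − 1 → 0.73%.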